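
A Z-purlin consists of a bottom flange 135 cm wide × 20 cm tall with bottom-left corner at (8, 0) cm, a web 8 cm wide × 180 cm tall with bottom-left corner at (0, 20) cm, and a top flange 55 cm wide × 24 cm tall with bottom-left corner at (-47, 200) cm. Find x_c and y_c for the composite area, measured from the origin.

x_c = 33.68 cm, y_c = 85.21 cm

bottom flange: A = 135 × 20 = 2700.00, centroid at (75.50, 10.00).
web: A = 8 × 180 = 1440.00, centroid at (4.00, 110.00).
top flange: A = 55 × 24 = 1320.00, centroid at (-19.50, 212.00).
ΣA = 5460.00 cm²
ΣAx_c = (2700.00)(75.50) + (1440.00)(4.00) + (1320.00)(-19.50) = 183870.00 cm³
ΣAy_c = (2700.00)(10.00) + (1440.00)(110.00) + (1320.00)(212.00) = 465240.00 cm³
x_c = 183870.00 / 5460.00 = 33.68 cm
y_c = 465240.00 / 5460.00 = 85.21 cm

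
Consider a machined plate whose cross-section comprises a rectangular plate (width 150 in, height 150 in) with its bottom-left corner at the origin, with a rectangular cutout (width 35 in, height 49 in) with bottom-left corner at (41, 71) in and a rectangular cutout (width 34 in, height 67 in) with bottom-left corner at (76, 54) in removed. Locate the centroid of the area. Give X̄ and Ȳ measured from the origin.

X̄ = 74.31 in, Ȳ = 71.56 in

plate: A = 150 × 150 = 22500.00, centroid at (75.00, 75.00).
hole 1: A = −(35 × 49) = -1715.00, centroid at (58.50, 95.50).
hole 2: A = −(34 × 67) = -2278.00, centroid at (93.00, 87.50).
ΣA = 18507.00 in², ΣAX̄ = 1375318.50 in³, ΣAȲ = 1324392.50 in³.
X̄ = 1375318.50/18507.00 = 74.31 in; Ȳ = 1324392.50/18507.00 = 71.56 in.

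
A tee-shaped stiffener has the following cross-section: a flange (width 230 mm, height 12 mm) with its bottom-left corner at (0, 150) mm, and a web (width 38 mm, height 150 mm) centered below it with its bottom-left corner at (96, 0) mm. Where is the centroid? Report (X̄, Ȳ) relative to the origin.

X̄ = 115.00 mm, Ȳ = 101.43 mm

web: A = 38 × 150 = 5700.00, centroid at (115.00, 75.00).
flange: A = 230 × 12 = 2760.00, centroid at (115.00, 156.00).
ΣA = 8460.00 mm²
ΣAX̄ = (5700.00)(115.00) + (2760.00)(115.00) = 972900.00 mm³
ΣAȲ = (5700.00)(75.00) + (2760.00)(156.00) = 858060.00 mm³
X̄ = 972900.00 / 8460.00 = 115.00 mm
Ȳ = 858060.00 / 8460.00 = 101.43 mm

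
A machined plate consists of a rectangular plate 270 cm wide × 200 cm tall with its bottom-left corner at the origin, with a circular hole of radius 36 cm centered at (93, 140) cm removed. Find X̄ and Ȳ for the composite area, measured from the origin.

plate: A = 270 × 200 = 54000.00, centroid at (135.00, 100.00).
hole: A = −π·36² = -4071.50, centroid at (93.00, 140.00).
ΣA = 49928.50 cm², ΣAX̄ = 6911350.12 cm³, ΣAȲ = 4829989.43 cm³.
X̄ = 6911350.12/49928.50 = 138.42 cm; Ȳ = 4829989.43/49928.50 = 96.74 cm.

X̄ = 138.42 cm, Ȳ = 96.74 cm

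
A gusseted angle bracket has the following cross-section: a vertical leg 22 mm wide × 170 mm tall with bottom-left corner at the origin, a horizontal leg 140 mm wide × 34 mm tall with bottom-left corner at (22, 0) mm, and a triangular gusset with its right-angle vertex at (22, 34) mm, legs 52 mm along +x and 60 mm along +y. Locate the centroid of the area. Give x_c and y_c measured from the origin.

x_c = 53.72 mm, y_c = 48.02 mm

Part | A | x̄ᵢ | ȳᵢ | A·x̄ᵢ | A·ȳᵢ
vertical leg | 3740.00 | 11.00 | 85.00 | 41140.00 | 317900.00
horizontal leg | 4760.00 | 92.00 | 17.00 | 437920.00 | 80920.00
gusset | 1560.00 | 39.33 | 54.00 | 61360.00 | 84240.00
Σ | 10060.00 |  |  | 540420.00 | 483060.00
x_c = 540420.00 / 10060.00 = 53.72 mm
y_c = 483060.00 / 10060.00 = 48.02 mm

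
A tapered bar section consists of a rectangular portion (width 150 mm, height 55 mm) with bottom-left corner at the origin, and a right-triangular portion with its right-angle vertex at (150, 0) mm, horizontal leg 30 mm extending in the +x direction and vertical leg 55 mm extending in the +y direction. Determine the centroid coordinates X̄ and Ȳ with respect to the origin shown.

rectangular portion: A = 150 × 55 = 8250.00, centroid at (75.00, 27.50).
triangular portion: A = ½·30·55 = 825.00, centroid at (160.00, 18.33).
ΣA = 9075.00 mm²
ΣAX̄ = (8250.00)(75.00) + (825.00)(160.00) = 750750.00 mm³
ΣAȲ = (8250.00)(27.50) + (825.00)(18.33) = 242000.00 mm³
X̄ = 750750.00 / 9075.00 = 82.73 mm
Ȳ = 242000.00 / 9075.00 = 26.67 mm

X̄ = 82.73 mm, Ȳ = 26.67 mm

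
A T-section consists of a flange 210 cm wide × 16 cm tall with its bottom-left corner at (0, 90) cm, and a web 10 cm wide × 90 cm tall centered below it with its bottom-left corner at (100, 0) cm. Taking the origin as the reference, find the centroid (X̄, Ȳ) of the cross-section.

web: A = 10 × 90 = 900.00, centroid at (105.00, 45.00).
flange: A = 210 × 16 = 3360.00, centroid at (105.00, 98.00).
ΣA = 4260.00 cm², ΣAX̄ = 447300.00 cm³, ΣAȲ = 369780.00 cm³.
X̄ = 447300.00/4260.00 = 105.00 cm; Ȳ = 369780.00/4260.00 = 86.80 cm.

X̄ = 105.00 cm, Ȳ = 86.80 cm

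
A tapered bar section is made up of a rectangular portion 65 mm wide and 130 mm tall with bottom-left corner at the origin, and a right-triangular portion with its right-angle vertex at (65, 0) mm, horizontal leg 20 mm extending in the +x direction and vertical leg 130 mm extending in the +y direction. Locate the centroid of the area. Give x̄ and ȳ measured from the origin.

x̄ = 37.72 mm, ȳ = 62.11 mm

Part | A | x̄ᵢ | ȳᵢ | A·x̄ᵢ | A·ȳᵢ
rectangular portion | 8450.00 | 32.50 | 65.00 | 274625.00 | 549250.00
triangular portion | 1300.00 | 71.67 | 43.33 | 93166.67 | 56333.33
Σ | 9750.00 |  |  | 367791.67 | 605583.33
x̄ = 367791.67 / 9750.00 = 37.72 mm
ȳ = 605583.33 / 9750.00 = 62.11 mm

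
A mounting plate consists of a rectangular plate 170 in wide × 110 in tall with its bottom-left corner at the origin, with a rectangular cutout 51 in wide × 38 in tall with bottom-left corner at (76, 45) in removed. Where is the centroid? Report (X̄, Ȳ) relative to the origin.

X̄ = 83.09 in, Ȳ = 53.96 in

plate: A = 170 × 110 = 18700.00, centroid at (85.00, 55.00).
hole: A = −(51 × 38) = -1938.00, centroid at (101.50, 64.00).
ΣA = 16762.00 in², ΣAX̄ = 1392793.00 in³, ΣAȲ = 904468.00 in³.
X̄ = 1392793.00/16762.00 = 83.09 in; Ȳ = 904468.00/16762.00 = 53.96 in.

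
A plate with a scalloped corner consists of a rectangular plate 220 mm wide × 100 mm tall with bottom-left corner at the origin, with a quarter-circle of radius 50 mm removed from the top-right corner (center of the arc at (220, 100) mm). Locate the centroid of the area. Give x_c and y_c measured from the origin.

plate: A = 220 × 100 = 22000.00, centroid at (110.00, 50.00).
removed quarter-circle: A = −¼π·50² = -1963.50, centroid at (198.78, 78.78).
ΣA = 20036.50 mm², ΣAx_c = 2029697.68 mm³, ΣAy_c = 945317.13 mm³.
x_c = 2029697.68/20036.50 = 101.30 mm; y_c = 945317.13/20036.50 = 47.18 mm.

x_c = 101.30 mm, y_c = 47.18 mm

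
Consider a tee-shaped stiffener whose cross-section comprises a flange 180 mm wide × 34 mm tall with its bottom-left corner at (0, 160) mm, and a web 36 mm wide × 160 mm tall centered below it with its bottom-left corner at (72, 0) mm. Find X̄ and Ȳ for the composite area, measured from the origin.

Part | A | x̄ᵢ | ȳᵢ | A·x̄ᵢ | A·ȳᵢ
web | 5760.00 | 90.00 | 80.00 | 518400.00 | 460800.00
flange | 6120.00 | 90.00 | 177.00 | 550800.00 | 1083240.00
Σ | 11880.00 |  |  | 1069200.00 | 1544040.00
X̄ = 1069200.00 / 11880.00 = 90.00 mm
Ȳ = 1544040.00 / 11880.00 = 129.97 mm

X̄ = 90.00 mm, Ȳ = 129.97 mm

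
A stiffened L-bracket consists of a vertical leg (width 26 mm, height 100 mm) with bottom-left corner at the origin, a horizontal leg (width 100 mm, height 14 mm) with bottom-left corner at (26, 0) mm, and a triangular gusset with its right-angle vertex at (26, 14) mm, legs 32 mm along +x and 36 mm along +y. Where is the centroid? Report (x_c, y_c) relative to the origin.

x_c = 35.25 mm, y_c = 33.82 mm

vertical leg: A = 26 × 100 = 2600.00, centroid at (13.00, 50.00).
horizontal leg: A = 100 × 14 = 1400.00, centroid at (76.00, 7.00).
gusset: A = ½·32·36 = 576.00, centroid at (36.67, 26.00).
ΣA = 4576.00 mm², ΣAx_c = 161320.00 mm³, ΣAy_c = 154776.00 mm³.
x_c = 161320.00/4576.00 = 35.25 mm; y_c = 154776.00/4576.00 = 33.82 mm.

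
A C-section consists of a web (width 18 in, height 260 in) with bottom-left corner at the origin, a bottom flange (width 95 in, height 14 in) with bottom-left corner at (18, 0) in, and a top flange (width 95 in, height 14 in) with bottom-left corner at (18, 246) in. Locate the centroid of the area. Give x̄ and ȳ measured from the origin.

Part | A | x̄ᵢ | ȳᵢ | A·x̄ᵢ | A·ȳᵢ
web | 4680.00 | 9.00 | 130.00 | 42120.00 | 608400.00
bottom flange | 1330.00 | 65.50 | 7.00 | 87115.00 | 9310.00
top flange | 1330.00 | 65.50 | 253.00 | 87115.00 | 336490.00
Σ | 7340.00 |  |  | 216350.00 | 954200.00
x̄ = 216350.00 / 7340.00 = 29.48 in
ȳ = 954200.00 / 7340.00 = 130.00 in

x̄ = 29.48 in, ȳ = 130.00 in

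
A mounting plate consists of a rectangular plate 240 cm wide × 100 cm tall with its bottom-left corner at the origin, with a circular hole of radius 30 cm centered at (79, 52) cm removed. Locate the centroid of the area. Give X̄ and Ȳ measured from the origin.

X̄ = 125.48 cm, Ȳ = 49.73 cm

plate: A = 240 × 100 = 24000.00, centroid at (120.00, 50.00).
hole: A = −π·30² = -2827.43, centroid at (79.00, 52.00).
ΣA = 21172.57 cm², ΣAX̄ = 2656632.76 cm³, ΣAȲ = 1052973.46 cm³.
X̄ = 2656632.76/21172.57 = 125.48 cm; Ȳ = 1052973.46/21172.57 = 49.73 cm.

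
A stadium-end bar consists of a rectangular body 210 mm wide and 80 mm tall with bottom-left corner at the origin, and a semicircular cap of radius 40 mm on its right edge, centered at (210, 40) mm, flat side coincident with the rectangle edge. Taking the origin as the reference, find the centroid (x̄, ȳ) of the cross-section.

Part | A | x̄ᵢ | ȳᵢ | A·x̄ᵢ | A·ȳᵢ
rectangular body | 16800.00 | 105.00 | 40.00 | 1764000.00 | 672000.00
semicircular end | 2513.27 | 226.98 | 40.00 | 570454.23 | 100530.96
Σ | 19313.27 |  |  | 2334454.23 | 772530.96
x̄ = 2334454.23 / 19313.27 = 120.87 mm
ȳ = 772530.96 / 19313.27 = 40.00 mm

x̄ = 120.87 mm, ȳ = 40.00 mm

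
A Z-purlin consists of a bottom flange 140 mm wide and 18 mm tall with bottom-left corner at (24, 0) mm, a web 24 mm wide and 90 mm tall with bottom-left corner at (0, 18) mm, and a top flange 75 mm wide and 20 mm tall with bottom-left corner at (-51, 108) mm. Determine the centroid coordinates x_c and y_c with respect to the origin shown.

x_c = 39.25 mm, y_c = 54.33 mm

bottom flange: A = 140 × 18 = 2520.00, centroid at (94.00, 9.00).
web: A = 24 × 90 = 2160.00, centroid at (12.00, 63.00).
top flange: A = 75 × 20 = 1500.00, centroid at (-13.50, 118.00).
ΣA = 6180.00 mm², ΣAx_c = 242550.00 mm³, ΣAy_c = 335760.00 mm³.
x_c = 242550.00/6180.00 = 39.25 mm; y_c = 335760.00/6180.00 = 54.33 mm.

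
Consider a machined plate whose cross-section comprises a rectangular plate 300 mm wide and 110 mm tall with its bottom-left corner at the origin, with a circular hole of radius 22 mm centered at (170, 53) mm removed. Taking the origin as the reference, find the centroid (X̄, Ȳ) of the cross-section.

X̄ = 149.03 mm, Ȳ = 55.10 mm

plate: A = 300 × 110 = 33000.00, centroid at (150.00, 55.00).
hole: A = −π·22² = -1520.53, centroid at (170.00, 53.00).
ΣA = 31479.47 mm², ΣAX̄ = 4691509.76 mm³, ΣAȲ = 1734411.87 mm³.
X̄ = 4691509.76/31479.47 = 149.03 mm; Ȳ = 1734411.87/31479.47 = 55.10 mm.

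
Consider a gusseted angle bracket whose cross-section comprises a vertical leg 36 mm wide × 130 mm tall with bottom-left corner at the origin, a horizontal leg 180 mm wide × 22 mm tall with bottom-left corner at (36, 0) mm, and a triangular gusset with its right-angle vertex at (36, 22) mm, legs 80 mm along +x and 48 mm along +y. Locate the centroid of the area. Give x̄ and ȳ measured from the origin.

x̄ = 66.62 mm, ȳ = 39.84 mm

vertical leg: A = 36 × 130 = 4680.00, centroid at (18.00, 65.00).
horizontal leg: A = 180 × 22 = 3960.00, centroid at (126.00, 11.00).
gusset: A = ½·80·48 = 1920.00, centroid at (62.67, 38.00).
ΣA = 10560.00 mm²
ΣAx̄ = (4680.00)(18.00) + (3960.00)(126.00) + (1920.00)(62.67) = 703520.00 mm³
ΣAȳ = (4680.00)(65.00) + (3960.00)(11.00) + (1920.00)(38.00) = 420720.00 mm³
x̄ = 703520.00 / 10560.00 = 66.62 mm
ȳ = 420720.00 / 10560.00 = 39.84 mm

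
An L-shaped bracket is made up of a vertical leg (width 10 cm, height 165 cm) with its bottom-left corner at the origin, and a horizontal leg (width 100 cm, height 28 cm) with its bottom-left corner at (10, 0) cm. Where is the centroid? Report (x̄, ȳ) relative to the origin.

x̄ = 39.61 cm, ȳ = 39.40 cm

vertical leg: A = 10 × 165 = 1650.00, centroid at (5.00, 82.50).
horizontal leg: A = 100 × 28 = 2800.00, centroid at (60.00, 14.00).
ΣA = 4450.00 cm², ΣAx̄ = 176250.00 cm³, ΣAȳ = 175325.00 cm³.
x̄ = 176250.00/4450.00 = 39.61 cm; ȳ = 175325.00/4450.00 = 39.40 cm.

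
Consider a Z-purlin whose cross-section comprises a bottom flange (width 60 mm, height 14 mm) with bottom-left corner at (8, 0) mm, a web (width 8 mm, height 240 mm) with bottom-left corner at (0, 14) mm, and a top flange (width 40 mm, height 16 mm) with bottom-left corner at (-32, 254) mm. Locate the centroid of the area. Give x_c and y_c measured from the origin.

x_c = 9.39 mm, y_c = 126.72 mm

bottom flange: A = 60 × 14 = 840.00, centroid at (38.00, 7.00).
web: A = 8 × 240 = 1920.00, centroid at (4.00, 134.00).
top flange: A = 40 × 16 = 640.00, centroid at (-12.00, 262.00).
ΣA = 3400.00 mm²
ΣAx_c = (840.00)(38.00) + (1920.00)(4.00) + (640.00)(-12.00) = 31920.00 mm³
ΣAy_c = (840.00)(7.00) + (1920.00)(134.00) + (640.00)(262.00) = 430840.00 mm³
x_c = 31920.00 / 3400.00 = 9.39 mm
y_c = 430840.00 / 3400.00 = 126.72 mm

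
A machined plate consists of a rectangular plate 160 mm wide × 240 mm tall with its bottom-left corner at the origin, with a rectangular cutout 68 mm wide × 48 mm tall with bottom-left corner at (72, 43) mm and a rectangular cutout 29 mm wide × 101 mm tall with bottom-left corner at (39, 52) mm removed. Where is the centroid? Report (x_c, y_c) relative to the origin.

plate: A = 160 × 240 = 38400.00, centroid at (80.00, 120.00).
hole 1: A = −(68 × 48) = -3264.00, centroid at (106.00, 67.00).
hole 2: A = −(29 × 101) = -2929.00, centroid at (53.50, 102.50).
ΣA = 32207.00 mm²
ΣAx_c = (38400.00)(80.00) + (-3264.00)(106.00) + (-2929.00)(53.50) = 2569314.50 mm³
ΣAy_c = (38400.00)(120.00) + (-3264.00)(67.00) + (-2929.00)(102.50) = 4089089.50 mm³
x_c = 2569314.50 / 32207.00 = 79.78 mm
y_c = 4089089.50 / 32207.00 = 126.96 mm

x_c = 79.78 mm, y_c = 126.96 mm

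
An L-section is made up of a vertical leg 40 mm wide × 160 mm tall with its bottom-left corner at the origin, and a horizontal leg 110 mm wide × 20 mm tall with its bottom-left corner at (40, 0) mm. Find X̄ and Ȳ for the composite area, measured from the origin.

vertical leg: A = 40 × 160 = 6400.00, centroid at (20.00, 80.00).
horizontal leg: A = 110 × 20 = 2200.00, centroid at (95.00, 10.00).
ΣA = 8600.00 mm², ΣAX̄ = 337000.00 mm³, ΣAȲ = 534000.00 mm³.
X̄ = 337000.00/8600.00 = 39.19 mm; Ȳ = 534000.00/8600.00 = 62.09 mm.

X̄ = 39.19 mm, Ȳ = 62.09 mm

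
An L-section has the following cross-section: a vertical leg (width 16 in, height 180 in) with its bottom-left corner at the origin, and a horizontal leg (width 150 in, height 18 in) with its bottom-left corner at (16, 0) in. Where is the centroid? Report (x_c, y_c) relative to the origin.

vertical leg: A = 16 × 180 = 2880.00, centroid at (8.00, 90.00).
horizontal leg: A = 150 × 18 = 2700.00, centroid at (91.00, 9.00).
ΣA = 5580.00 in²
ΣAx_c = (2880.00)(8.00) + (2700.00)(91.00) = 268740.00 in³
ΣAy_c = (2880.00)(90.00) + (2700.00)(9.00) = 283500.00 in³
x_c = 268740.00 / 5580.00 = 48.16 in
y_c = 283500.00 / 5580.00 = 50.81 in

x_c = 48.16 in, y_c = 50.81 in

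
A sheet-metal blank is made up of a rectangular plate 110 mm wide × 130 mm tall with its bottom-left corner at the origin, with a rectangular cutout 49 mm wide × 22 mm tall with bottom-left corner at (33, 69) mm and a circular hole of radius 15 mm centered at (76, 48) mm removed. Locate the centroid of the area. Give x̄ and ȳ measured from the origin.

x̄ = 53.60 mm, ȳ = 64.67 mm

plate: A = 110 × 130 = 14300.00, centroid at (55.00, 65.00).
hole 1: A = −(49 × 22) = -1078.00, centroid at (57.50, 80.00).
hole 2: A = −π·15² = -706.86, centroid at (76.00, 48.00).
ΣA = 12515.14 mm²
ΣAx̄ = (14300.00)(55.00) + (-1078.00)(57.50) + (-706.86)(76.00) = 670793.77 mm³
ΣAȳ = (14300.00)(65.00) + (-1078.00)(80.00) + (-706.86)(48.00) = 809330.80 mm³
x̄ = 670793.77 / 12515.14 = 53.60 mm
ȳ = 809330.80 / 12515.14 = 64.67 mm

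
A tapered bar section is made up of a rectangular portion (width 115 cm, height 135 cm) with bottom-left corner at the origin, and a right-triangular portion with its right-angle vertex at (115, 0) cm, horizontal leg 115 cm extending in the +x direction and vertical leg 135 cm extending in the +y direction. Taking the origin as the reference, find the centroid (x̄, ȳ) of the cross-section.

x̄ = 89.44 cm, ȳ = 60.00 cm

rectangular portion: A = 115 × 135 = 15525.00, centroid at (57.50, 67.50).
triangular portion: A = ½·115·135 = 7762.50, centroid at (153.33, 45.00).
ΣA = 23287.50 cm²
ΣAx̄ = (15525.00)(57.50) + (7762.50)(153.33) = 2082937.50 cm³
ΣAȳ = (15525.00)(67.50) + (7762.50)(45.00) = 1397250.00 cm³
x̄ = 2082937.50 / 23287.50 = 89.44 cm
ȳ = 1397250.00 / 23287.50 = 60.00 cm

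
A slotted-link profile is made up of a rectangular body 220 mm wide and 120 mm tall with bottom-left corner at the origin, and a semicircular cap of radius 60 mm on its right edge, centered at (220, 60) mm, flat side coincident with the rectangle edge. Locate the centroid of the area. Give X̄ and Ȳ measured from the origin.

rectangular body: A = 220 × 120 = 26400.00, centroid at (110.00, 60.00).
semicircular end: A = ½π·60² = 5654.87, centroid at (245.46, 60.00).
ΣA = 32054.87 mm², ΣAX̄ = 4292070.69 mm³, ΣAȲ = 1923292.01 mm³.
X̄ = 4292070.69/32054.87 = 133.90 mm; Ȳ = 1923292.01/32054.87 = 60.00 mm.

X̄ = 133.90 mm, Ȳ = 60.00 mm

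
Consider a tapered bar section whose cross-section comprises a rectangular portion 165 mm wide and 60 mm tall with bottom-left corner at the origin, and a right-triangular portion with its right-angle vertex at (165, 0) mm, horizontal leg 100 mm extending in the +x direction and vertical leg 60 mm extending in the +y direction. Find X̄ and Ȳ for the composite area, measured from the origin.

rectangular portion: A = 165 × 60 = 9900.00, centroid at (82.50, 30.00).
triangular portion: A = ½·100·60 = 3000.00, centroid at (198.33, 20.00).
ΣA = 12900.00 mm², ΣAX̄ = 1411750.00 mm³, ΣAȲ = 357000.00 mm³.
X̄ = 1411750.00/12900.00 = 109.44 mm; Ȳ = 357000.00/12900.00 = 27.67 mm.

X̄ = 109.44 mm, Ȳ = 27.67 mm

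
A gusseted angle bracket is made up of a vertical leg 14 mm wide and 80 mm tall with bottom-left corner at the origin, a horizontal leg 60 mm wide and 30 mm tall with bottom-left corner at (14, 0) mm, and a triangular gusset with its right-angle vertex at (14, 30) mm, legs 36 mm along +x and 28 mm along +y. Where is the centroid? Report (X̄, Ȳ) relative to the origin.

X̄ = 29.25 mm, Ȳ = 26.76 mm

vertical leg: A = 14 × 80 = 1120.00, centroid at (7.00, 40.00).
horizontal leg: A = 60 × 30 = 1800.00, centroid at (44.00, 15.00).
gusset: A = ½·36·28 = 504.00, centroid at (26.00, 39.33).
ΣA = 3424.00 mm², ΣAX̄ = 100144.00 mm³, ΣAȲ = 91624.00 mm³.
X̄ = 100144.00/3424.00 = 29.25 mm; Ȳ = 91624.00/3424.00 = 26.76 mm.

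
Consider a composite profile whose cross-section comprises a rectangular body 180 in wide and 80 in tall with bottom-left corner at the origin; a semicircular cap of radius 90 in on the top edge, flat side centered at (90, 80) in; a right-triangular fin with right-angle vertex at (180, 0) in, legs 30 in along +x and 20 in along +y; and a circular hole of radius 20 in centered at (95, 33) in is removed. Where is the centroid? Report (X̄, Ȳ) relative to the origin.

rectangular body: A = 180 × 80 = 14400.00, centroid at (90.00, 40.00).
semicircular top: A = ½π·90² = 12723.45, centroid at (90.00, 118.20).
triangular fin: A = ½·30·20 = 300.00, centroid at (190.00, 6.67).
hole: A = −π·20² = -1256.64, centroid at (95.00, 33.00).
ΣA = 26166.81 in², ΣAX̄ = 2378730.00 in³, ΣAȲ = 2040407.00 in³.
X̄ = 2378730.00/26166.81 = 90.91 in; Ȳ = 2040407.00/26166.81 = 77.98 in.

X̄ = 90.91 in, Ȳ = 77.98 in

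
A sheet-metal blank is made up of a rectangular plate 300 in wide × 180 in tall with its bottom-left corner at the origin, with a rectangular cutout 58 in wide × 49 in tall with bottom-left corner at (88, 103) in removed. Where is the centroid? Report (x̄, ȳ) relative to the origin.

plate: A = 300 × 180 = 54000.00, centroid at (150.00, 90.00).
hole: A = −(58 × 49) = -2842.00, centroid at (117.00, 127.50).
ΣA = 51158.00 in²
ΣAx̄ = (54000.00)(150.00) + (-2842.00)(117.00) = 7767486.00 in³
ΣAȳ = (54000.00)(90.00) + (-2842.00)(127.50) = 4497645.00 in³
x̄ = 7767486.00 / 51158.00 = 151.83 in
ȳ = 4497645.00 / 51158.00 = 87.92 in

x̄ = 151.83 in, ȳ = 87.92 in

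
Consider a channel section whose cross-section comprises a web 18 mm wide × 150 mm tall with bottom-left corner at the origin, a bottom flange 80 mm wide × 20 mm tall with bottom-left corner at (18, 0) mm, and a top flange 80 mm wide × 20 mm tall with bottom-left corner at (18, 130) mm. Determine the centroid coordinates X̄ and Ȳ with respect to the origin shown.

Part | A | x̄ᵢ | ȳᵢ | A·x̄ᵢ | A·ȳᵢ
web | 2700.00 | 9.00 | 75.00 | 24300.00 | 202500.00
bottom flange | 1600.00 | 58.00 | 10.00 | 92800.00 | 16000.00
top flange | 1600.00 | 58.00 | 140.00 | 92800.00 | 224000.00
Σ | 5900.00 |  |  | 209900.00 | 442500.00
X̄ = 209900.00 / 5900.00 = 35.58 mm
Ȳ = 442500.00 / 5900.00 = 75.00 mm

X̄ = 35.58 mm, Ȳ = 75.00 mm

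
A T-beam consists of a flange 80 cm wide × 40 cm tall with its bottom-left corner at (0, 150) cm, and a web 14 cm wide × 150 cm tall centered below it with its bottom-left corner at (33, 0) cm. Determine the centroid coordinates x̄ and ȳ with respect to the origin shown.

x̄ = 40.00 cm, ȳ = 132.36 cm

web: A = 14 × 150 = 2100.00, centroid at (40.00, 75.00).
flange: A = 80 × 40 = 3200.00, centroid at (40.00, 170.00).
ΣA = 5300.00 cm²
ΣAx̄ = (2100.00)(40.00) + (3200.00)(40.00) = 212000.00 cm³
ΣAȳ = (2100.00)(75.00) + (3200.00)(170.00) = 701500.00 cm³
x̄ = 212000.00 / 5300.00 = 40.00 cm
ȳ = 701500.00 / 5300.00 = 132.36 cm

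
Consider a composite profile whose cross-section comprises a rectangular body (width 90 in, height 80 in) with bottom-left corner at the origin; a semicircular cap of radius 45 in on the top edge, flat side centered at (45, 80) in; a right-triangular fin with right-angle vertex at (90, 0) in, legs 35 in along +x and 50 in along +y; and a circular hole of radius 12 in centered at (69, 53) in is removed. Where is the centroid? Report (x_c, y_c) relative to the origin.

x_c = 48.58 in, y_c = 54.97 in

rectangular body: A = 90 × 80 = 7200.00, centroid at (45.00, 40.00).
semicircular top: A = ½π·45² = 3180.86, centroid at (45.00, 99.10).
triangular fin: A = ½·35·50 = 875.00, centroid at (101.67, 16.67).
hole: A = −π·12² = -452.39, centroid at (69.00, 53.00).
ΣA = 10803.47 in²
ΣAx_c = (7200.00)(45.00) + (3180.86)(45.00) + (875.00)(101.67) + (-452.39)(69.00) = 524882.28 in³
ΣAy_c = (7200.00)(40.00) + (3180.86)(99.10) + (875.00)(16.67) + (-452.39)(53.00) = 593825.70 in³
x_c = 524882.28 / 10803.47 = 48.58 in
y_c = 593825.70 / 10803.47 = 54.97 in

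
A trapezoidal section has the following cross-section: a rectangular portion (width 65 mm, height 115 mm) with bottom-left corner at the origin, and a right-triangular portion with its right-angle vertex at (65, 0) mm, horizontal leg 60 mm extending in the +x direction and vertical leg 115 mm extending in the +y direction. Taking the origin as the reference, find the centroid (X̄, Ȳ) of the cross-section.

Part | A | x̄ᵢ | ȳᵢ | A·x̄ᵢ | A·ȳᵢ
rectangular portion | 7475.00 | 32.50 | 57.50 | 242937.50 | 429812.50
triangular portion | 3450.00 | 85.00 | 38.33 | 293250.00 | 132250.00
Σ | 10925.00 |  |  | 536187.50 | 562062.50
X̄ = 536187.50 / 10925.00 = 49.08 mm
Ȳ = 562062.50 / 10925.00 = 51.45 mm

X̄ = 49.08 mm, Ȳ = 51.45 mm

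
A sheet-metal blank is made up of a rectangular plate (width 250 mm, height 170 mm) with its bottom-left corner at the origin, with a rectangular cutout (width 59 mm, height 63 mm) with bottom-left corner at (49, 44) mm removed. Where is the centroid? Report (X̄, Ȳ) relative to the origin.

X̄ = 129.46 mm, Ȳ = 85.91 mm

plate: A = 250 × 170 = 42500.00, centroid at (125.00, 85.00).
hole: A = −(59 × 63) = -3717.00, centroid at (78.50, 75.50).
ΣA = 38783.00 mm²
ΣAX̄ = (42500.00)(125.00) + (-3717.00)(78.50) = 5020715.50 mm³
ΣAȲ = (42500.00)(85.00) + (-3717.00)(75.50) = 3331866.50 mm³
X̄ = 5020715.50 / 38783.00 = 129.46 mm
Ȳ = 3331866.50 / 38783.00 = 85.91 mm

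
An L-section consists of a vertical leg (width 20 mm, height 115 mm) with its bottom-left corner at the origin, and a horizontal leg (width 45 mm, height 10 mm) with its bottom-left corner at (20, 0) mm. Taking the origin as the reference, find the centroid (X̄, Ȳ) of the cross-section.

Part | A | x̄ᵢ | ȳᵢ | A·x̄ᵢ | A·ȳᵢ
vertical leg | 2300.00 | 10.00 | 57.50 | 23000.00 | 132250.00
horizontal leg | 450.00 | 42.50 | 5.00 | 19125.00 | 2250.00
Σ | 2750.00 |  |  | 42125.00 | 134500.00
X̄ = 42125.00 / 2750.00 = 15.32 mm
Ȳ = 134500.00 / 2750.00 = 48.91 mm

X̄ = 15.32 mm, Ȳ = 48.91 mm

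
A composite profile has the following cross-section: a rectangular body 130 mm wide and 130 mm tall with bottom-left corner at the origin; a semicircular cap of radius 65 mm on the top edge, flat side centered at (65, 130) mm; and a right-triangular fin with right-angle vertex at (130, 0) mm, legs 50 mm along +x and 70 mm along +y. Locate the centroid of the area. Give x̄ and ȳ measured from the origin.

x̄ = 70.65 mm, ȳ = 86.42 mm

rectangular body: A = 130 × 130 = 16900.00, centroid at (65.00, 65.00).
semicircular top: A = ½π·65² = 6636.61, centroid at (65.00, 157.59).
triangular fin: A = ½·50·70 = 1750.00, centroid at (146.67, 23.33).
ΣA = 25286.61 mm²
ΣAx̄ = (16900.00)(65.00) + (6636.61)(65.00) + (1750.00)(146.67) = 1786546.61 mm³
ΣAȳ = (16900.00)(65.00) + (6636.61)(157.59) + (1750.00)(23.33) = 2185176.55 mm³
x̄ = 1786546.61 / 25286.61 = 70.65 mm
ȳ = 2185176.55 / 25286.61 = 86.42 mm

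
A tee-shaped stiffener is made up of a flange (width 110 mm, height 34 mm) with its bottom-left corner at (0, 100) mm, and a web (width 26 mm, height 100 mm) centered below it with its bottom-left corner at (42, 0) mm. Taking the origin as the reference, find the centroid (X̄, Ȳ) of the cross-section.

web: A = 26 × 100 = 2600.00, centroid at (55.00, 50.00).
flange: A = 110 × 34 = 3740.00, centroid at (55.00, 117.00).
ΣA = 6340.00 mm², ΣAX̄ = 348700.00 mm³, ΣAȲ = 567580.00 mm³.
X̄ = 348700.00/6340.00 = 55.00 mm; Ȳ = 567580.00/6340.00 = 89.52 mm.

X̄ = 55.00 mm, Ȳ = 89.52 mm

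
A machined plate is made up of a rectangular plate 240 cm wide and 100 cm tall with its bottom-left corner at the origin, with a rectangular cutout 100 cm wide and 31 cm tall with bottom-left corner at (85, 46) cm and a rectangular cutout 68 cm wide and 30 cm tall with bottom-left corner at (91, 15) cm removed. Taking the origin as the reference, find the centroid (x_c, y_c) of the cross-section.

plate: A = 240 × 100 = 24000.00, centroid at (120.00, 50.00).
hole 1: A = −(100 × 31) = -3100.00, centroid at (135.00, 61.50).
hole 2: A = −(68 × 30) = -2040.00, centroid at (125.00, 30.00).
ΣA = 18860.00 cm², ΣAx_c = 2206500.00 cm³, ΣAy_c = 948150.00 cm³.
x_c = 2206500.00/18860.00 = 116.99 cm; y_c = 948150.00/18860.00 = 50.27 cm.

x_c = 116.99 cm, y_c = 50.27 cm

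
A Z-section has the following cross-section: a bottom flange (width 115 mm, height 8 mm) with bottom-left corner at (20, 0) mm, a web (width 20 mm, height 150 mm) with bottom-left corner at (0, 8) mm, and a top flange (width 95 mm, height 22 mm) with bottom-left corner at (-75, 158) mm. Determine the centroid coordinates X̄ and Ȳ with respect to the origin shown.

X̄ = 7.29 mm, Ȳ = 100.81 mm

Part | A | x̄ᵢ | ȳᵢ | A·x̄ᵢ | A·ȳᵢ
bottom flange | 920.00 | 77.50 | 4.00 | 71300.00 | 3680.00
web | 3000.00 | 10.00 | 83.00 | 30000.00 | 249000.00
top flange | 2090.00 | -27.50 | 169.00 | -57475.00 | 353210.00
Σ | 6010.00 |  |  | 43825.00 | 605890.00
X̄ = 43825.00 / 6010.00 = 7.29 mm
Ȳ = 605890.00 / 6010.00 = 100.81 mm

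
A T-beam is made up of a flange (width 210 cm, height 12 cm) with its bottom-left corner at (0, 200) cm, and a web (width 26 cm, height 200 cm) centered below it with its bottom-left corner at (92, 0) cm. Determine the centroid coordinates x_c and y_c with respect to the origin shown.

x_c = 105.00 cm, y_c = 134.60 cm

Part | A | x̄ᵢ | ȳᵢ | A·x̄ᵢ | A·ȳᵢ
web | 5200.00 | 105.00 | 100.00 | 546000.00 | 520000.00
flange | 2520.00 | 105.00 | 206.00 | 264600.00 | 519120.00
Σ | 7720.00 |  |  | 810600.00 | 1039120.00
x_c = 810600.00 / 7720.00 = 105.00 cm
y_c = 1039120.00 / 7720.00 = 134.60 cm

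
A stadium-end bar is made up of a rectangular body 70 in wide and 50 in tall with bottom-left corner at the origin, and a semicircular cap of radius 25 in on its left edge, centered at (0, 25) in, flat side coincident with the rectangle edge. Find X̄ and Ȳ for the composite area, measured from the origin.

rectangular body: A = 70 × 50 = 3500.00, centroid at (35.00, 25.00).
semicircular end: A = ½π·25² = 981.75, centroid at (-10.61, 25.00).
ΣA = 4481.75 in²
ΣAX̄ = (3500.00)(35.00) + (981.75)(-10.61) = 112083.33 in³
ΣAȲ = (3500.00)(25.00) + (981.75)(25.00) = 112043.69 in³
X̄ = 112083.33 / 4481.75 = 25.01 in
Ȳ = 112043.69 / 4481.75 = 25.00 in

X̄ = 25.01 in, Ȳ = 25.00 in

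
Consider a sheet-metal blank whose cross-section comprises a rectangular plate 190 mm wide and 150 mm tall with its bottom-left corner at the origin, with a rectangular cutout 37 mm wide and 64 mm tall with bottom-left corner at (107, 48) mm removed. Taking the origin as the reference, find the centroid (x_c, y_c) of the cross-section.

Part | A | x̄ᵢ | ȳᵢ | A·x̄ᵢ | A·ȳᵢ
plate | 28500.00 | 95.00 | 75.00 | 2707500.00 | 2137500.00
hole | -2368.00 | 125.50 | 80.00 | -297184.00 | -189440.00
Σ | 26132.00 |  |  | 2410316.00 | 1948060.00
x_c = 2410316.00 / 26132.00 = 92.24 mm
y_c = 1948060.00 / 26132.00 = 74.55 mm

x_c = 92.24 mm, y_c = 74.55 mm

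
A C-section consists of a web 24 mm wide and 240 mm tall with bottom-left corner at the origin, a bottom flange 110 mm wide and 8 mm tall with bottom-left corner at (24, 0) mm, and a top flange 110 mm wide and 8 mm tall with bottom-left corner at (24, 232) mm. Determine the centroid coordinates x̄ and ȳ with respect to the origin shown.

x̄ = 27.68 mm, ȳ = 120.00 mm

web: A = 24 × 240 = 5760.00, centroid at (12.00, 120.00).
bottom flange: A = 110 × 8 = 880.00, centroid at (79.00, 4.00).
top flange: A = 110 × 8 = 880.00, centroid at (79.00, 236.00).
ΣA = 7520.00 mm², ΣAx̄ = 208160.00 mm³, ΣAȳ = 902400.00 mm³.
x̄ = 208160.00/7520.00 = 27.68 mm; ȳ = 902400.00/7520.00 = 120.00 mm.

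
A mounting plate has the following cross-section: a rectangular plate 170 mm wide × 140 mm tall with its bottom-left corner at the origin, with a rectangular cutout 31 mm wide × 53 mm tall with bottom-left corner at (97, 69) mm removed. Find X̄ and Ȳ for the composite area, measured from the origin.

X̄ = 82.96 mm, Ȳ = 68.11 mm

Part | A | x̄ᵢ | ȳᵢ | A·x̄ᵢ | A·ȳᵢ
plate | 23800.00 | 85.00 | 70.00 | 2023000.00 | 1666000.00
hole | -1643.00 | 112.50 | 95.50 | -184837.50 | -156906.50
Σ | 22157.00 |  |  | 1838162.50 | 1509093.50
X̄ = 1838162.50 / 22157.00 = 82.96 mm
Ȳ = 1509093.50 / 22157.00 = 68.11 mm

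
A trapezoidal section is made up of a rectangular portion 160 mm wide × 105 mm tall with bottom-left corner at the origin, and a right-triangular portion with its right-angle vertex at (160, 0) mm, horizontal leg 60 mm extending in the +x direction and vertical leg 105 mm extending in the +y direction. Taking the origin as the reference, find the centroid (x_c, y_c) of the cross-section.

x_c = 95.79 mm, y_c = 49.74 mm

rectangular portion: A = 160 × 105 = 16800.00, centroid at (80.00, 52.50).
triangular portion: A = ½·60·105 = 3150.00, centroid at (180.00, 35.00).
ΣA = 19950.00 mm²
ΣAx_c = (16800.00)(80.00) + (3150.00)(180.00) = 1911000.00 mm³
ΣAy_c = (16800.00)(52.50) + (3150.00)(35.00) = 992250.00 mm³
x_c = 1911000.00 / 19950.00 = 95.79 mm
y_c = 992250.00 / 19950.00 = 49.74 mm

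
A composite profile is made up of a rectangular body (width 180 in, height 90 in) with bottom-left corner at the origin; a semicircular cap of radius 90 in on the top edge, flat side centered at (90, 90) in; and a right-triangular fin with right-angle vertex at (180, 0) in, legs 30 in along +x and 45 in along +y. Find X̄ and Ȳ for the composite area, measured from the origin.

rectangular body: A = 180 × 90 = 16200.00, centroid at (90.00, 45.00).
semicircular top: A = ½π·90² = 12723.45, centroid at (90.00, 128.20).
triangular fin: A = ½·30·45 = 675.00, centroid at (190.00, 15.00).
ΣA = 29598.45 in²
ΣAX̄ = (16200.00)(90.00) + (12723.45)(90.00) + (675.00)(190.00) = 2731360.52 in³
ΣAȲ = (16200.00)(45.00) + (12723.45)(128.20) + (675.00)(15.00) = 2370235.52 in³
X̄ = 2731360.52 / 29598.45 = 92.28 in
Ȳ = 2370235.52 / 29598.45 = 80.08 in

X̄ = 92.28 in, Ȳ = 80.08 in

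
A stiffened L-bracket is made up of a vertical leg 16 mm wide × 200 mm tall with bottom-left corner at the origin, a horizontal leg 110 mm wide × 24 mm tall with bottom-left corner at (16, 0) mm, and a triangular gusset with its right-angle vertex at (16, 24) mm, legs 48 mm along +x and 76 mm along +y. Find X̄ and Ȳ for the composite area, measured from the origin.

vertical leg: A = 16 × 200 = 3200.00, centroid at (8.00, 100.00).
horizontal leg: A = 110 × 24 = 2640.00, centroid at (71.00, 12.00).
gusset: A = ½·48·76 = 1824.00, centroid at (32.00, 49.33).
ΣA = 7664.00 mm², ΣAX̄ = 271408.00 mm³, ΣAȲ = 441664.00 mm³.
X̄ = 271408.00/7664.00 = 35.41 mm; Ȳ = 441664.00/7664.00 = 57.63 mm.

X̄ = 35.41 mm, Ȳ = 57.63 mm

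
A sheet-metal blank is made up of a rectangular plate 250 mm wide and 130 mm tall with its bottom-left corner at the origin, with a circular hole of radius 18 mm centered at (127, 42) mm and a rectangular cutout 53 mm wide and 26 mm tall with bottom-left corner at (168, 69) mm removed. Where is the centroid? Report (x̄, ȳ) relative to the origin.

x̄ = 121.75 mm, ȳ = 65.00 mm

Part | A | x̄ᵢ | ȳᵢ | A·x̄ᵢ | A·ȳᵢ
plate | 32500.00 | 125.00 | 65.00 | 4062500.00 | 2112500.00
hole 1 | -1017.88 | 127.00 | 42.00 | -129270.25 | -42750.79
hole 2 | -1378.00 | 194.50 | 82.00 | -268021.00 | -112996.00
Σ | 30104.12 |  |  | 3665208.75 | 1956753.21
x̄ = 3665208.75 / 30104.12 = 121.75 mm
ȳ = 1956753.21 / 30104.12 = 65.00 mm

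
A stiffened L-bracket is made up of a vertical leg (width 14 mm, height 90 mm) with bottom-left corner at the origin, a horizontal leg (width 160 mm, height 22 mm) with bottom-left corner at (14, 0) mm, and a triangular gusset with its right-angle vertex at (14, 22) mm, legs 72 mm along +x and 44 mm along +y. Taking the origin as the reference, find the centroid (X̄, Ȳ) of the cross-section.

vertical leg: A = 14 × 90 = 1260.00, centroid at (7.00, 45.00).
horizontal leg: A = 160 × 22 = 3520.00, centroid at (94.00, 11.00).
gusset: A = ½·72·44 = 1584.00, centroid at (38.00, 36.67).
ΣA = 6364.00 mm²
ΣAX̄ = (1260.00)(7.00) + (3520.00)(94.00) + (1584.00)(38.00) = 399892.00 mm³
ΣAȲ = (1260.00)(45.00) + (3520.00)(11.00) + (1584.00)(36.67) = 153500.00 mm³
X̄ = 399892.00 / 6364.00 = 62.84 mm
Ȳ = 153500.00 / 6364.00 = 24.12 mm

X̄ = 62.84 mm, Ȳ = 24.12 mm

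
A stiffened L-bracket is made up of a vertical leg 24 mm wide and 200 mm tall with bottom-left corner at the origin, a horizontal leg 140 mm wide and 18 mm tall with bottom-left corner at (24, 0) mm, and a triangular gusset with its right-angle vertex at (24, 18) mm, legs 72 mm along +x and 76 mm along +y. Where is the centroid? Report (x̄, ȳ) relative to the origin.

vertical leg: A = 24 × 200 = 4800.00, centroid at (12.00, 100.00).
horizontal leg: A = 140 × 18 = 2520.00, centroid at (94.00, 9.00).
gusset: A = ½·72·76 = 2736.00, centroid at (48.00, 43.33).
ΣA = 10056.00 mm²
ΣAx̄ = (4800.00)(12.00) + (2520.00)(94.00) + (2736.00)(48.00) = 425808.00 mm³
ΣAȳ = (4800.00)(100.00) + (2520.00)(9.00) + (2736.00)(43.33) = 621240.00 mm³
x̄ = 425808.00 / 10056.00 = 42.34 mm
ȳ = 621240.00 / 10056.00 = 61.78 mm

x̄ = 42.34 mm, ȳ = 61.78 mm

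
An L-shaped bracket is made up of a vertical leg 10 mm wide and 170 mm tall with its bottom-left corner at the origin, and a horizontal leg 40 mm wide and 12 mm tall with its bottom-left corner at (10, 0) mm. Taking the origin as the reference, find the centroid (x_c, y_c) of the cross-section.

vertical leg: A = 10 × 170 = 1700.00, centroid at (5.00, 85.00).
horizontal leg: A = 40 × 12 = 480.00, centroid at (30.00, 6.00).
ΣA = 2180.00 mm², ΣAx_c = 22900.00 mm³, ΣAy_c = 147380.00 mm³.
x_c = 22900.00/2180.00 = 10.50 mm; y_c = 147380.00/2180.00 = 67.61 mm.

x_c = 10.50 mm, y_c = 67.61 mm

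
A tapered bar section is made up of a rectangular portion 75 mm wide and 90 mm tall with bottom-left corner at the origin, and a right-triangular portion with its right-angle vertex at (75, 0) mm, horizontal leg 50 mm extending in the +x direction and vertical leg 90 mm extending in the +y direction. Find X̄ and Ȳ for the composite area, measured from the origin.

rectangular portion: A = 75 × 90 = 6750.00, centroid at (37.50, 45.00).
triangular portion: A = ½·50·90 = 2250.00, centroid at (91.67, 30.00).
ΣA = 9000.00 mm², ΣAX̄ = 459375.00 mm³, ΣAȲ = 371250.00 mm³.
X̄ = 459375.00/9000.00 = 51.04 mm; Ȳ = 371250.00/9000.00 = 41.25 mm.

X̄ = 51.04 mm, Ȳ = 41.25 mm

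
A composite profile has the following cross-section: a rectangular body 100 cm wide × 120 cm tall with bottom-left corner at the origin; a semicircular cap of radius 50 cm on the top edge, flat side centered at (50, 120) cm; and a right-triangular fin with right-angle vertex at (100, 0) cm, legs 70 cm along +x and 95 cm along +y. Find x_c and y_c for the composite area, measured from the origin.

Part | A | x̄ᵢ | ȳᵢ | A·x̄ᵢ | A·ȳᵢ
rectangular body | 12000.00 | 50.00 | 60.00 | 600000.00 | 720000.00
semicircular top | 3926.99 | 50.00 | 141.22 | 196349.54 | 554572.23
triangular fin | 3325.00 | 123.33 | 31.67 | 410083.33 | 105291.67
Σ | 19251.99 |  |  | 1206432.87 | 1379863.90
x_c = 1206432.87 / 19251.99 = 62.67 cm
y_c = 1379863.90 / 19251.99 = 71.67 cm

x_c = 62.67 cm, y_c = 71.67 cm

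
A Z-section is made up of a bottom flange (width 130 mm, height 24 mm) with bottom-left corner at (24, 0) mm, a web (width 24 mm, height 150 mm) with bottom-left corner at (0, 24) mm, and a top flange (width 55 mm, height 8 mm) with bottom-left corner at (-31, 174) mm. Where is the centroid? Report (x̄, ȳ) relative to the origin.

Part | A | x̄ᵢ | ȳᵢ | A·x̄ᵢ | A·ȳᵢ
bottom flange | 3120.00 | 89.00 | 12.00 | 277680.00 | 37440.00
web | 3600.00 | 12.00 | 99.00 | 43200.00 | 356400.00
top flange | 440.00 | -3.50 | 178.00 | -1540.00 | 78320.00
Σ | 7160.00 |  |  | 319340.00 | 472160.00
x̄ = 319340.00 / 7160.00 = 44.60 mm
ȳ = 472160.00 / 7160.00 = 65.94 mm

x̄ = 44.60 mm, ȳ = 65.94 mm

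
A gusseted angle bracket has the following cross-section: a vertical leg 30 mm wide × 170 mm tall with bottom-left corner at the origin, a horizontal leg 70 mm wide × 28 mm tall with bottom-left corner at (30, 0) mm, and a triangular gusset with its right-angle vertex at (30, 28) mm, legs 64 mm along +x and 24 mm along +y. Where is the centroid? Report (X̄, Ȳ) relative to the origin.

Part | A | x̄ᵢ | ȳᵢ | A·x̄ᵢ | A·ȳᵢ
vertical leg | 5100.00 | 15.00 | 85.00 | 76500.00 | 433500.00
horizontal leg | 1960.00 | 65.00 | 14.00 | 127400.00 | 27440.00
gusset | 768.00 | 51.33 | 36.00 | 39424.00 | 27648.00
Σ | 7828.00 |  |  | 243324.00 | 488588.00
X̄ = 243324.00 / 7828.00 = 31.08 mm
Ȳ = 488588.00 / 7828.00 = 62.42 mm

X̄ = 31.08 mm, Ȳ = 62.42 mm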